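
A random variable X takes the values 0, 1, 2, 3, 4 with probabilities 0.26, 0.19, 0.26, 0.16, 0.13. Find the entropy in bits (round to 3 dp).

H = −Σ pᵢ log₂ pᵢ.
−0.26·log₂(0.26) = 0.5053
−0.19·log₂(0.19) = 0.4552
−0.26·log₂(0.26) = 0.5053
−0.16·log₂(0.16) = 0.4230
−0.13·log₂(0.13) = 0.3826
Sum ≈ 2.2715 → 2.271 bits.

2.271 bits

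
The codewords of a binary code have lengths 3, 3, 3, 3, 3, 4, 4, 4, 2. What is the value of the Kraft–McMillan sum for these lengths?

1.0625

With common denominator 2^4 = 16: Σ 2^(−ℓᵢ) = 2/16 + 2/16 + 2/16 + 2/16 + 2/16 + 1/16 + 1/16 + 1/16 + 4/16 = 17/16 = 1.0625.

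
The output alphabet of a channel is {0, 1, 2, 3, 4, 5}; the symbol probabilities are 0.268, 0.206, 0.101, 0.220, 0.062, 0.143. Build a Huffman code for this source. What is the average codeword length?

2.469 bits/symbol

Repeatedly combine the two least-probable nodes; the expected code length is the sum of the merged weights.
merge 31/500 + 101/1000 → 163/1000
merge 143/1000 + 163/1000 → 153/500
merge 103/500 + 11/50 → 213/500
merge 67/250 + 153/500 → 287/500
merge 213/500 + 287/500 → 1
L = 163/1000 + 153/500 + 213/500 + 287/500 + 1 = 2469/1000 = 2.469 bits/symbol.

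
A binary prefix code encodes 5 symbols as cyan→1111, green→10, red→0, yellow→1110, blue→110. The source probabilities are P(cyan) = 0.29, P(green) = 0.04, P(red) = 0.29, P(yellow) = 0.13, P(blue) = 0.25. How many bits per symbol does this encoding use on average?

2.8 bits/symbol

L̄ = Σ pᵢ·ℓᵢ = 0.29·4 + 0.04·2 + 0.29·1 + 0.13·4 + 0.25·3 = 2.8 bits/symbol.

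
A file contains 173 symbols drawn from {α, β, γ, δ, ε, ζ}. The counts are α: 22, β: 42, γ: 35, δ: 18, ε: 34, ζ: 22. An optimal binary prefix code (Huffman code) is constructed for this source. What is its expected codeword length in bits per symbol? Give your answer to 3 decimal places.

2.555 bits/symbol

Probabilities are the counts divided by 173.
Repeatedly combine the two least-probable nodes; the expected code length is the sum of the merged weights.
merge 18/173 + 22/173 → 40/173
merge 22/173 + 34/173 → 56/173
merge 35/173 + 40/173 → 75/173
merge 42/173 + 56/173 → 98/173
merge 75/173 + 98/173 → 1
L = 40/173 + 56/173 + 75/173 + 98/173 + 1 = 442/173 ≈ 2.555 bits/symbol.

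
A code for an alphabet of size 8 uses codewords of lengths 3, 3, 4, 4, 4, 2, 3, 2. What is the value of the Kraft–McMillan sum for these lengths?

With common denominator 2^4 = 16: Σ 2^(−ℓᵢ) = 2/16 + 2/16 + 1/16 + 1/16 + 1/16 + 4/16 + 2/16 + 4/16 = 17/16 = 1.0625.

1.0625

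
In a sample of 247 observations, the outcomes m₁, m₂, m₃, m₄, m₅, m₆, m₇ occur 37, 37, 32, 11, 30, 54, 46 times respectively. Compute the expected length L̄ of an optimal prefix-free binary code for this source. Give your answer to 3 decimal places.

Probabilities are the counts divided by 247.
Repeatedly combine the two least-probable nodes; the expected code length is the sum of the merged weights.
merge 11/247 + 30/247 → 41/247
merge 32/247 + 37/247 → 69/247
merge 37/247 + 41/247 → 6/19
merge 46/247 + 54/247 → 100/247
merge 69/247 + 6/19 → 147/247
merge 100/247 + 147/247 → 1
L = 41/247 + 69/247 + 6/19 + 100/247 + 147/247 + 1 = 682/247 ≈ 2.761 bits/symbol.

2.761 bits/symbol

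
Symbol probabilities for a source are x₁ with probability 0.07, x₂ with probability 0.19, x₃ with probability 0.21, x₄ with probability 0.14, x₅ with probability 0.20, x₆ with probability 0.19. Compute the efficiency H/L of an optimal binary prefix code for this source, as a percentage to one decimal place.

Entropy H = −Σ p log₂ p ≈ 2.5133 bits.
Huffman merges: 7/100+7/50→21/100; 19/100+19/100→19/50; 1/5+21/100→41/100; 21/100+19/50→59/100; 41/100+59/100→1. L = 259/100 ≈ 2.5900.
Efficiency = H/L = 2.5133/2.5900 = 97.0%.

97.0%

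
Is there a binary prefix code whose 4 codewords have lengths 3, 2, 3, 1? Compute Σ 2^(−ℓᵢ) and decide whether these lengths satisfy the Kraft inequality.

With common denominator 2^3 = 8: Σ 2^(−ℓᵢ) = 1/8 + 2/8 + 1/8 + 4/8 = 8/8 = 1.
Kraft's inequality requires Σ ≤ 1; here Σ = 1 ≤ 1, so such a prefix code exists.

1; yes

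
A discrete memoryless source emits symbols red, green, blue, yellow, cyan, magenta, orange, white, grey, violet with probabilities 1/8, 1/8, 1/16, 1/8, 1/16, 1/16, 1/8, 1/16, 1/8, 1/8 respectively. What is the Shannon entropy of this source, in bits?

Each probability is a power of 1/2, so log₂(1/p) is an integer.
H = Σ p·log₂(1/p) = 1/8·3 + 1/8·3 + 1/16·4 + 1/8·3 + 1/16·4 + 1/16·4 + 1/8·3 + 1/16·4 + 1/8·3 + 1/8·3 = 3.25 bits.

3.25 bits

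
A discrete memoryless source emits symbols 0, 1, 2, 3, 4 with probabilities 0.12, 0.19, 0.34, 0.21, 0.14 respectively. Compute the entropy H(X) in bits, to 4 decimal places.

2.2214 bits

H = −Σ pᵢ log₂ pᵢ.
−0.12·log₂(0.12) = 0.3671
−0.19·log₂(0.19) = 0.4552
−0.34·log₂(0.34) = 0.5292
−0.21·log₂(0.21) = 0.4728
−0.14·log₂(0.14) = 0.3971
Sum ≈ 2.2214 → 2.2214 bits.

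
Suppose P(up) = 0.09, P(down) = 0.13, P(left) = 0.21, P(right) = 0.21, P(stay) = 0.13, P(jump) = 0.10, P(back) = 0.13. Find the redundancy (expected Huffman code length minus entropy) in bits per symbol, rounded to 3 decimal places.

Entropy H = −Σ p log₂ p ≈ 2.7384 bits.
Huffman merges: 9/100+1/10→19/100; 13/100+13/100→13/50; 13/100+19/100→8/25; 21/100+21/100→21/50; 13/50+8/25→29/50; 21/50+29/50→1. L = 277/100 ≈ 2.7700.
L − H = 2.7700 − 2.7384 = 0.032 bits.

0.032 bits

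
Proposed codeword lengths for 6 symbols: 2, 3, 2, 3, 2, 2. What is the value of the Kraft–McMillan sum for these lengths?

With common denominator 2^3 = 8: Σ 2^(−ℓᵢ) = 2/8 + 1/8 + 2/8 + 1/8 + 2/8 + 2/8 = 10/8 = 1.25.

1.25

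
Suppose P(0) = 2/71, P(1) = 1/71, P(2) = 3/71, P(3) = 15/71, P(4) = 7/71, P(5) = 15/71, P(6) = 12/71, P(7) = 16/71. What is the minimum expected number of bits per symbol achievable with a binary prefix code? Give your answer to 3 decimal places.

Repeatedly combine the two least-probable nodes; the expected code length is the sum of the merged weights.
merge 1/71 + 2/71 → 3/71
merge 3/71 + 3/71 → 6/71
merge 6/71 + 7/71 → 13/71
merge 12/71 + 13/71 → 25/71
merge 15/71 + 15/71 → 30/71
merge 16/71 + 25/71 → 41/71
merge 30/71 + 41/71 → 1
L = 3/71 + 6/71 + 13/71 + 25/71 + 30/71 + 41/71 + 1 = 189/71 ≈ 2.662 bits/symbol.

2.662 bits/symbol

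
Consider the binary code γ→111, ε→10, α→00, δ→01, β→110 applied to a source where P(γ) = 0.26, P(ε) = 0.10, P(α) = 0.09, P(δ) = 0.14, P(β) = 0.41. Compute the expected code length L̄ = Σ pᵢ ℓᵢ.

2.67 bits/symbol

L̄ = Σ pᵢ·ℓᵢ = 0.26·3 + 0.10·2 + 0.09·2 + 0.14·2 + 0.41·3 = 2.67 bits/symbol.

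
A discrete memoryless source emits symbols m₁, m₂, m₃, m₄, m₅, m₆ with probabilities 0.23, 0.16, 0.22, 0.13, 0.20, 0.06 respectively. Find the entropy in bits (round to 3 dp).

H = −Σ pᵢ log₂ pᵢ.
−0.23·log₂(0.23) = 0.4877
−0.16·log₂(0.16) = 0.4230
−0.22·log₂(0.22) = 0.4806
−0.13·log₂(0.13) = 0.3826
−0.20·log₂(0.20) = 0.4644
−0.06·log₂(0.06) = 0.2435
Sum ≈ 2.4818 → 2.482 bits.

2.482 bits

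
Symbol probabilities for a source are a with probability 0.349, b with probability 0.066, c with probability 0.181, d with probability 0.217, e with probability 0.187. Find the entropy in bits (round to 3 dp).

H = −Σ pᵢ log₂ pᵢ.
−0.349·log₂(0.349) = 0.5300
−0.066·log₂(0.066) = 0.2588
−0.181·log₂(0.181) = 0.4463
−0.217·log₂(0.217) = 0.4783
−0.187·log₂(0.187) = 0.4523
Sum ≈ 2.1658 → 2.166 bits.

2.166 bits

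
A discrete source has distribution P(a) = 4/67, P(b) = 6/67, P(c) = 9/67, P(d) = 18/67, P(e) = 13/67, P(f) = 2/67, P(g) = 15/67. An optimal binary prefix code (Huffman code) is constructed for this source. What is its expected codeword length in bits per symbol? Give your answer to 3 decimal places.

Repeatedly combine the two least-probable nodes; the expected code length is the sum of the merged weights.
merge 2/67 + 4/67 → 6/67
merge 6/67 + 6/67 → 12/67
merge 9/67 + 12/67 → 21/67
merge 13/67 + 15/67 → 28/67
merge 18/67 + 21/67 → 39/67
merge 28/67 + 39/67 → 1
L = 6/67 + 12/67 + 21/67 + 28/67 + 39/67 + 1 = 173/67 ≈ 2.582 bits/symbol.

2.582 bits/symbol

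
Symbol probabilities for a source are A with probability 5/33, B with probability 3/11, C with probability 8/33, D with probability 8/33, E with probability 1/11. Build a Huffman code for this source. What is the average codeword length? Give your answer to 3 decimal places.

2.242 bits/symbol

Repeatedly combine the two least-probable nodes; the expected code length is the sum of the merged weights.
merge 1/11 + 5/33 → 8/33
merge 8/33 + 8/33 → 16/33
merge 8/33 + 3/11 → 17/33
merge 16/33 + 17/33 → 1
L = 8/33 + 16/33 + 17/33 + 1 = 74/33 ≈ 2.242 bits/symbol.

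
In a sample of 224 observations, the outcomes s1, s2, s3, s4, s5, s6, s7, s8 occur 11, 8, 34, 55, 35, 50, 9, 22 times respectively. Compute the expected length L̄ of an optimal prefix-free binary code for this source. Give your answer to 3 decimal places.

2.732 bits/symbol

Probabilities are the counts divided by 224.
Repeatedly combine the two least-probable nodes; the expected code length is the sum of the merged weights.
merge 1/28 + 9/224 → 17/224
merge 11/224 + 17/224 → 1/8
merge 11/112 + 1/8 → 25/112
merge 17/112 + 5/32 → 69/224
merge 25/112 + 25/112 → 25/56
merge 55/224 + 69/224 → 31/56
merge 25/56 + 31/56 → 1
L = 17/224 + 1/8 + 25/112 + 69/224 + 25/56 + 31/56 + 1 = 153/56 ≈ 2.732 bits/symbol.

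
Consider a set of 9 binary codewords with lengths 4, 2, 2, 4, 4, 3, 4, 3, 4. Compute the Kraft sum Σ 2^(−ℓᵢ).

With common denominator 2^4 = 16: Σ 2^(−ℓᵢ) = 1/16 + 4/16 + 4/16 + 1/16 + 1/16 + 2/16 + 1/16 + 2/16 + 1/16 = 17/16 = 1.0625.

1.0625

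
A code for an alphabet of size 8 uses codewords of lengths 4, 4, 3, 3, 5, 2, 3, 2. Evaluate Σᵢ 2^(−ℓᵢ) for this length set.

With common denominator 2^5 = 32: Σ 2^(−ℓᵢ) = 2/32 + 2/32 + 4/32 + 4/32 + 1/32 + 8/32 + 4/32 + 8/32 = 33/32 = 1.03125.

1.03125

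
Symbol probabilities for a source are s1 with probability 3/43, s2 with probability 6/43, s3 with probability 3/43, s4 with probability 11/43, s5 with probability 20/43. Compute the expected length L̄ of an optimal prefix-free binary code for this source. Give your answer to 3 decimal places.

1.953 bits/symbol

Repeatedly combine the two least-probable nodes; the expected code length is the sum of the merged weights.
merge 3/43 + 3/43 → 6/43
merge 6/43 + 6/43 → 12/43
merge 11/43 + 12/43 → 23/43
merge 20/43 + 23/43 → 1
L = 6/43 + 12/43 + 23/43 + 1 = 84/43 ≈ 1.953 bits/symbol.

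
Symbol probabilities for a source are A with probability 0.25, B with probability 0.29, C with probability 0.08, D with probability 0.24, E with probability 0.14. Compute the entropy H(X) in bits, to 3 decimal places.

2.201 bits

H = −Σ pᵢ log₂ pᵢ.
−0.25·log₂(0.25) = 0.5000
−0.29·log₂(0.29) = 0.5179
−0.08·log₂(0.08) = 0.2915
−0.24·log₂(0.24) = 0.4941
−0.14·log₂(0.14) = 0.3971
Sum ≈ 2.2007 → 2.201 bits.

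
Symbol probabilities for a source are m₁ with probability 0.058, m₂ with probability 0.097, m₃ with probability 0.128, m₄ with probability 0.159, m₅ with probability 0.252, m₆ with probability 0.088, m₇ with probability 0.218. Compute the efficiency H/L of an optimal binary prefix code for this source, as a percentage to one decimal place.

Entropy H = −Σ p log₂ p ≈ 2.6549 bits.
Huffman merges: 29/500+11/125→73/500; 97/1000+16/125→9/40; 73/500+159/1000→61/200; 109/500+9/40→443/1000; 63/250+61/200→557/1000; 443/1000+557/1000→1. L = 669/250 ≈ 2.6760.
Efficiency = H/L = 2.6549/2.6760 = 99.2%.

99.2%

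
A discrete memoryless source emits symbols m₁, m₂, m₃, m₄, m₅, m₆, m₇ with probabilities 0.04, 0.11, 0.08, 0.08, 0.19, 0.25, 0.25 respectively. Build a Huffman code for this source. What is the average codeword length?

2.62 bits/symbol

Repeatedly combine the two least-probable nodes; the expected code length is the sum of the merged weights.
merge 1/25 + 2/25 → 3/25
merge 2/25 + 11/100 → 19/100
merge 3/25 + 19/100 → 31/100
merge 19/100 + 1/4 → 11/25
merge 1/4 + 31/100 → 14/25
merge 11/25 + 14/25 → 1
L = 3/25 + 19/100 + 31/100 + 11/25 + 14/25 + 1 = 131/50 = 2.62 bits/symbol.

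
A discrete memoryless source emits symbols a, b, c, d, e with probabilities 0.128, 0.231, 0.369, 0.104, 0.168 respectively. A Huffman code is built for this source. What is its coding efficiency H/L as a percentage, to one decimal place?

97.3%

Entropy H = −Σ p log₂ p ≈ 2.1706 bits.
Huffman merges: 13/125+16/125→29/125; 21/125+231/1000→399/1000; 29/125+369/1000→601/1000; 399/1000+601/1000→1. L = 279/125 ≈ 2.2320.
Efficiency = H/L = 2.1706/2.2320 = 97.3%.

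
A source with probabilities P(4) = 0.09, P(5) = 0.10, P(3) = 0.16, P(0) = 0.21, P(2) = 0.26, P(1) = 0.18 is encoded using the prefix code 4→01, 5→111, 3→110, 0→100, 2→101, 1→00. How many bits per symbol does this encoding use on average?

2.73 bits/symbol

L̄ = Σ pᵢ·ℓᵢ = 0.09·2 + 0.10·3 + 0.16·3 + 0.21·3 + 0.26·3 + 0.18·2 = 2.73 bits/symbol.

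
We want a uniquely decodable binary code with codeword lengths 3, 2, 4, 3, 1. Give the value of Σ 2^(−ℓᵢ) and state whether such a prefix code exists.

With common denominator 2^4 = 16: Σ 2^(−ℓᵢ) = 2/16 + 4/16 + 1/16 + 2/16 + 8/16 = 17/16 = 1.0625.
Kraft's inequality requires Σ ≤ 1; here Σ = 1.0625 > 1, so no such prefix code exists.

1.0625; no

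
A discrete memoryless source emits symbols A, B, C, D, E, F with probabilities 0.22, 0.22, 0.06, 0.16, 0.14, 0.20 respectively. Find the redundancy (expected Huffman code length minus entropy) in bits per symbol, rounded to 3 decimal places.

0.071 bits

Entropy H = −Σ p log₂ p ≈ 2.4892 bits.
Huffman merges: 3/50+7/50→1/5; 4/25+1/5→9/25; 1/5+11/50→21/50; 11/50+9/25→29/50; 21/50+29/50→1. L = 64/25 ≈ 2.5600.
L − H = 2.5600 − 2.4892 = 0.071 bits.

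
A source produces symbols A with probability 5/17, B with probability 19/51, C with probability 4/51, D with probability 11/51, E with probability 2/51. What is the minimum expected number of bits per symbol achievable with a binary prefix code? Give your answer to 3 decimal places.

2.078 bits/symbol

Repeatedly combine the two least-probable nodes; the expected code length is the sum of the merged weights.
merge 2/51 + 4/51 → 2/17
merge 2/17 + 11/51 → 1/3
merge 5/17 + 1/3 → 32/51
merge 19/51 + 32/51 → 1
L = 2/17 + 1/3 + 32/51 + 1 = 106/51 ≈ 2.078 bits/symbol.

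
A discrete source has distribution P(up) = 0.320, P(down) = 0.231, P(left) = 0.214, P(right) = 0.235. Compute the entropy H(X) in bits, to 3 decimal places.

1.981 bits

H = −Σ pᵢ log₂ pᵢ.
−0.320·log₂(0.320) = 0.5260
−0.231·log₂(0.231) = 0.4883
−0.214·log₂(0.214) = 0.4760
−0.235·log₂(0.235) = 0.4910
Sum ≈ 1.9814 → 1.981 bits.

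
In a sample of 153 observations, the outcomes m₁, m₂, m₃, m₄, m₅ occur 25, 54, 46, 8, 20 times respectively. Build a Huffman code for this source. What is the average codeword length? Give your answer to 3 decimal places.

Probabilities are the counts divided by 153.
Repeatedly combine the two least-probable nodes; the expected code length is the sum of the merged weights.
merge 8/153 + 20/153 → 28/153
merge 25/153 + 28/153 → 53/153
merge 46/153 + 53/153 → 11/17
merge 6/17 + 11/17 → 1
L = 28/153 + 53/153 + 11/17 + 1 = 37/17 ≈ 2.176 bits/symbol.

2.176 bits/symbol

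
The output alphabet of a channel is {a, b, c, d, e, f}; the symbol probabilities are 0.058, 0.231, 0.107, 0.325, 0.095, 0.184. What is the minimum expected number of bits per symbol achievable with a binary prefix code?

Repeatedly combine the two least-probable nodes; the expected code length is the sum of the merged weights.
merge 29/500 + 19/200 → 153/1000
merge 107/1000 + 153/1000 → 13/50
merge 23/125 + 231/1000 → 83/200
merge 13/50 + 13/40 → 117/200
merge 83/200 + 117/200 → 1
L = 153/1000 + 13/50 + 83/200 + 117/200 + 1 = 2413/1000 = 2.413 bits/symbol.

2.413 bits/symbol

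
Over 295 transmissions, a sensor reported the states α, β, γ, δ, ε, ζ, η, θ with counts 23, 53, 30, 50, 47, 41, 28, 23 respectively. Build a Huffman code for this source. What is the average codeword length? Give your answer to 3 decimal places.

2.976 bits/symbol

Probabilities are the counts divided by 295.
Repeatedly combine the two least-probable nodes; the expected code length is the sum of the merged weights.
merge 23/295 + 23/295 → 46/295
merge 28/295 + 6/59 → 58/295
merge 41/295 + 46/295 → 87/295
merge 47/295 + 10/59 → 97/295
merge 53/295 + 58/295 → 111/295
merge 87/295 + 97/295 → 184/295
merge 111/295 + 184/295 → 1
L = 46/295 + 58/295 + 87/295 + 97/295 + 111/295 + 184/295 + 1 = 878/295 ≈ 2.976 bits/symbol.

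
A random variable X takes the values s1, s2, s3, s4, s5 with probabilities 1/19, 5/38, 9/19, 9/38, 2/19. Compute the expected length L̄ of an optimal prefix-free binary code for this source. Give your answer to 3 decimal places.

1.974 bits/symbol

Repeatedly combine the two least-probable nodes; the expected code length is the sum of the merged weights.
merge 1/19 + 2/19 → 3/19
merge 5/38 + 3/19 → 11/38
merge 9/38 + 11/38 → 10/19
merge 9/19 + 10/19 → 1
L = 3/19 + 11/38 + 10/19 + 1 = 75/38 ≈ 1.974 bits/symbol.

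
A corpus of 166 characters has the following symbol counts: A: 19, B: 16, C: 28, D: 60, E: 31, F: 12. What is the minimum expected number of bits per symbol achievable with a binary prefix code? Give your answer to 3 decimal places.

Probabilities are the counts divided by 166.
Repeatedly combine the two least-probable nodes; the expected code length is the sum of the merged weights.
merge 6/83 + 8/83 → 14/83
merge 19/166 + 14/83 → 47/166
merge 14/83 + 31/166 → 59/166
merge 47/166 + 59/166 → 53/83
merge 30/83 + 53/83 → 1
L = 14/83 + 47/166 + 59/166 + 53/83 + 1 = 203/83 ≈ 2.446 bits/symbol.

2.446 bits/symbol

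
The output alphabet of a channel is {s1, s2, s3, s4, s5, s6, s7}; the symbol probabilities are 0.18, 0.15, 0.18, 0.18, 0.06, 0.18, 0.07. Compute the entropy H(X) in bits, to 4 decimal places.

2.7039 bits

H = −Σ pᵢ log₂ pᵢ.
−0.18·log₂(0.18) = 0.4453
−0.15·log₂(0.15) = 0.4105
−0.18·log₂(0.18) = 0.4453
−0.18·log₂(0.18) = 0.4453
−0.06·log₂(0.06) = 0.2435
−0.18·log₂(0.18) = 0.4453
−0.07·log₂(0.07) = 0.2686
Sum ≈ 2.7039 → 2.7039 bits.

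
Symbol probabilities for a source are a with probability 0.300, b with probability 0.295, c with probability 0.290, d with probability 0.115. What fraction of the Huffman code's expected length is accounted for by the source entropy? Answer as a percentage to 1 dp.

Entropy H = −Σ p log₂ p ≈ 1.9174 bits.
Huffman merges: 23/200+29/100→81/200; 59/200+3/10→119/200; 81/200+119/200→1. L = 2 ≈ 2.0000.
Efficiency = H/L = 1.9174/2.0000 = 95.9%.

95.9%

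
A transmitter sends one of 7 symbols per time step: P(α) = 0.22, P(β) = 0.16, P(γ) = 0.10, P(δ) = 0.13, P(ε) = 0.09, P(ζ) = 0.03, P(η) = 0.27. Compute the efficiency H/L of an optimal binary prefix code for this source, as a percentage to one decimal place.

98.6%

Entropy H = −Σ p log₂ p ≈ 2.5929 bits.
Huffman merges: 3/100+9/100→3/25; 1/10+3/25→11/50; 13/100+4/25→29/100; 11/50+11/50→11/25; 27/100+29/100→14/25; 11/25+14/25→1. L = 263/100 ≈ 2.6300.
Efficiency = H/L = 2.5929/2.6300 = 98.6%.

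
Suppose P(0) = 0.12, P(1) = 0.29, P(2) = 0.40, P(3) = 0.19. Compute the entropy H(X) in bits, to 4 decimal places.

H = −Σ pᵢ log₂ pᵢ.
−0.12·log₂(0.12) = 0.3671
−0.29·log₂(0.29) = 0.5179
−0.40·log₂(0.40) = 0.5288
−0.19·log₂(0.19) = 0.4552
Sum ≈ 1.8690 → 1.8690 bits.

1.8690 bits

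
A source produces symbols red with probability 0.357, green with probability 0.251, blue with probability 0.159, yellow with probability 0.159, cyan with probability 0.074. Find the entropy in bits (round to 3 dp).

2.153 bits

H = −Σ pᵢ log₂ pᵢ.
−0.357·log₂(0.357) = 0.5305
−0.251·log₂(0.251) = 0.5006
−0.159·log₂(0.159) = 0.4218
−0.159·log₂(0.159) = 0.4218
−0.074·log₂(0.074) = 0.2780
Sum ≈ 2.1526 → 2.153 bits.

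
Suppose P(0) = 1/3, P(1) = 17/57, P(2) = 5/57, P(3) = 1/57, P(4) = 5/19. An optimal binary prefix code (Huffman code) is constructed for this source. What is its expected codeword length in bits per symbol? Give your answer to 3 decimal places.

Repeatedly combine the two least-probable nodes; the expected code length is the sum of the merged weights.
merge 1/57 + 5/57 → 2/19
merge 2/19 + 5/19 → 7/19
merge 17/57 + 1/3 → 12/19
merge 7/19 + 12/19 → 1
L = 2/19 + 7/19 + 12/19 + 1 = 40/19 ≈ 2.105 bits/symbol.

2.105 bits/symbol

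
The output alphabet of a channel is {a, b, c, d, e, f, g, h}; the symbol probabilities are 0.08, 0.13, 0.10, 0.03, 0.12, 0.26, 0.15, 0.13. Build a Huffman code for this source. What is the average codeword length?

Repeatedly combine the two least-probable nodes; the expected code length is the sum of the merged weights.
merge 3/100 + 2/25 → 11/100
merge 1/10 + 11/100 → 21/100
merge 3/25 + 13/100 → 1/4
merge 13/100 + 3/20 → 7/25
merge 21/100 + 1/4 → 23/50
merge 13/50 + 7/25 → 27/50
merge 23/50 + 27/50 → 1
L = 11/100 + 21/100 + 1/4 + 7/25 + 23/50 + 27/50 + 1 = 57/20 = 2.85 bits/symbol.

2.85 bits/symbol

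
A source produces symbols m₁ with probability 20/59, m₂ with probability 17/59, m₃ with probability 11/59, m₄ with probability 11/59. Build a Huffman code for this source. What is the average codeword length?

2 bits/symbol

Repeatedly combine the two least-probable nodes; the expected code length is the sum of the merged weights.
merge 11/59 + 11/59 → 22/59
merge 17/59 + 20/59 → 37/59
merge 22/59 + 37/59 → 1
L = 22/59 + 37/59 + 1 = 2 bits/symbol.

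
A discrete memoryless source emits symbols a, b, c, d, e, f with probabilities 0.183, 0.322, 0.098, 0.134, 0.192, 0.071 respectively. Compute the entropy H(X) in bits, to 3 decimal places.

2.420 bits

H = −Σ pᵢ log₂ pᵢ.
−0.183·log₂(0.183) = 0.4484
−0.322·log₂(0.322) = 0.5264
−0.098·log₂(0.098) = 0.3284
−0.134·log₂(0.134) = 0.3886
−0.192·log₂(0.192) = 0.4571
−0.071·log₂(0.071) = 0.2709
Sum ≈ 2.4198 → 2.420 bits.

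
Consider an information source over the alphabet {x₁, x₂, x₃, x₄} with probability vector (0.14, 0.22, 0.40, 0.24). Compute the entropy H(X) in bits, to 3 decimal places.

H = −Σ pᵢ log₂ pᵢ.
−0.14·log₂(0.14) = 0.3971
−0.22·log₂(0.22) = 0.4806
−0.40·log₂(0.40) = 0.5288
−0.24·log₂(0.24) = 0.4941
Sum ≈ 1.9006 → 1.901 bits.

1.901 bits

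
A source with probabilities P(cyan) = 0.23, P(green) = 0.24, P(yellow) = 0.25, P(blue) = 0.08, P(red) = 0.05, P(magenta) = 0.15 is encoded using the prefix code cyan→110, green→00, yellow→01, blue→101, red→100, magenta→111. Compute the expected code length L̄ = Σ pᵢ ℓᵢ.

L̄ = Σ pᵢ·ℓᵢ = 0.23·3 + 0.24·2 + 0.25·2 + 0.08·3 + 0.05·3 + 0.15·3 = 2.51 bits/symbol.

2.51 bits/symbol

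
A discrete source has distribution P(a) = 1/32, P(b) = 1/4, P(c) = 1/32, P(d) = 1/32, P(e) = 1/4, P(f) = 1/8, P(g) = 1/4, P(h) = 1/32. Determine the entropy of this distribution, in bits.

Each probability is a power of 1/2, so log₂(1/p) is an integer.
H = Σ p·log₂(1/p) = 1/32·5 + 1/4·2 + 1/32·5 + 1/32·5 + 1/4·2 + 1/8·3 + 1/4·2 + 1/32·5 = 2.5 bits.

2.5 bits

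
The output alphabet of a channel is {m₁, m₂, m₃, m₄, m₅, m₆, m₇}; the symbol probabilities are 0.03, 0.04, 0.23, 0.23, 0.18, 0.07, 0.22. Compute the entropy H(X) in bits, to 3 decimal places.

H = −Σ pᵢ log₂ pᵢ.
−0.03·log₂(0.03) = 0.1518
−0.04·log₂(0.04) = 0.1858
−0.23·log₂(0.23) = 0.4877
−0.23·log₂(0.23) = 0.4877
−0.18·log₂(0.18) = 0.4453
−0.07·log₂(0.07) = 0.2686
−0.22·log₂(0.22) = 0.4806
Sum ≈ 2.5073 → 2.507 bits.

2.507 bits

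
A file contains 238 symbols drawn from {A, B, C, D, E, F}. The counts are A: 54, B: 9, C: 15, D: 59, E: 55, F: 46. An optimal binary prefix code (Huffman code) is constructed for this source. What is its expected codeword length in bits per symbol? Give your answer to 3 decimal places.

Probabilities are the counts divided by 238.
Repeatedly combine the two least-probable nodes; the expected code length is the sum of the merged weights.
merge 9/238 + 15/238 → 12/119
merge 12/119 + 23/119 → 5/17
merge 27/119 + 55/238 → 109/238
merge 59/238 + 5/17 → 129/238
merge 109/238 + 129/238 → 1
L = 12/119 + 5/17 + 109/238 + 129/238 + 1 = 285/119 ≈ 2.395 bits/symbol.

2.395 bits/symbol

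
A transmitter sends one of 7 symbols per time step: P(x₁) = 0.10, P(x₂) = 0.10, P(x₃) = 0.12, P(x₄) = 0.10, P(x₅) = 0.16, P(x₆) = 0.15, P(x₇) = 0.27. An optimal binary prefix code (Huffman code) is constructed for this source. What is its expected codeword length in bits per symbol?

2.73 bits/symbol

Repeatedly combine the two least-probable nodes; the expected code length is the sum of the merged weights.
merge 1/10 + 1/10 → 1/5
merge 1/10 + 3/25 → 11/50
merge 3/20 + 4/25 → 31/100
merge 1/5 + 11/50 → 21/50
merge 27/100 + 31/100 → 29/50
merge 21/50 + 29/50 → 1
L = 1/5 + 11/50 + 31/100 + 21/50 + 29/50 + 1 = 273/100 = 2.73 bits/symbol.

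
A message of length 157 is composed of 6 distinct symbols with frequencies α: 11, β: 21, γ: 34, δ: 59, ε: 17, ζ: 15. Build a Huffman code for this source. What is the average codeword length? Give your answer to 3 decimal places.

2.408 bits/symbol

Probabilities are the counts divided by 157.
Repeatedly combine the two least-probable nodes; the expected code length is the sum of the merged weights.
merge 11/157 + 15/157 → 26/157
merge 17/157 + 21/157 → 38/157
merge 26/157 + 34/157 → 60/157
merge 38/157 + 59/157 → 97/157
merge 60/157 + 97/157 → 1
L = 26/157 + 38/157 + 60/157 + 97/157 + 1 = 378/157 ≈ 2.408 bits/symbol.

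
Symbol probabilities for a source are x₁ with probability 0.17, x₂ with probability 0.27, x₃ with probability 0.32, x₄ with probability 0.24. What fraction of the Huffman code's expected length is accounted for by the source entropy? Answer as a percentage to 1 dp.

98.2%

Entropy H = −Σ p log₂ p ≈ 1.9648 bits.
Huffman merges: 17/100+6/25→41/100; 27/100+8/25→59/100; 41/100+59/100→1. L = 2 ≈ 2.0000.
Efficiency = H/L = 1.9648/2.0000 = 98.2%.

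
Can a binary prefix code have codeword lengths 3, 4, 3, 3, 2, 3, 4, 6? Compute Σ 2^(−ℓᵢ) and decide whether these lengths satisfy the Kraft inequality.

0.890625; yes

With common denominator 2^6 = 64: Σ 2^(−ℓᵢ) = 8/64 + 4/64 + 8/64 + 8/64 + 16/64 + 8/64 + 4/64 + 1/64 = 57/64 = 0.890625.
Kraft's inequality requires Σ ≤ 1; here Σ = 0.890625 ≤ 1, so such a prefix code exists.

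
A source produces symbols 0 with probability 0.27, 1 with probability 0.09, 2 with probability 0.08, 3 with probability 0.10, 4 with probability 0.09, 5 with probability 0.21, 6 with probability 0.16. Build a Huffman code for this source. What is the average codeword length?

Repeatedly combine the two least-probable nodes; the expected code length is the sum of the merged weights.
merge 2/25 + 9/100 → 17/100
merge 9/100 + 1/10 → 19/100
merge 4/25 + 17/100 → 33/100
merge 19/100 + 21/100 → 2/5
merge 27/100 + 33/100 → 3/5
merge 2/5 + 3/5 → 1
L = 17/100 + 19/100 + 33/100 + 2/5 + 3/5 + 1 = 269/100 = 2.69 bits/symbol.

2.69 bits/symbol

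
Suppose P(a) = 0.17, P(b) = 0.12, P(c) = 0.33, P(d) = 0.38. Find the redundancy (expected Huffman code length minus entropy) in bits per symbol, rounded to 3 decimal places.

0.050 bits

Entropy H = −Σ p log₂ p ≈ 1.8599 bits.
Huffman merges: 3/25+17/100→29/100; 29/100+33/100→31/50; 19/50+31/50→1. L = 191/100 ≈ 1.9100.
L − H = 1.9100 − 1.8599 = 0.050 bits.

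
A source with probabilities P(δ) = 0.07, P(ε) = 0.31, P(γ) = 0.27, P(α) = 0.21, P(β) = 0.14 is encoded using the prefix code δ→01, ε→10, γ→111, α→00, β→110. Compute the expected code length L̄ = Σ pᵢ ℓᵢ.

2.41 bits/symbol

L̄ = Σ pᵢ·ℓᵢ = 0.07·2 + 0.31·2 + 0.27·3 + 0.21·2 + 0.14·3 = 2.41 bits/symbol.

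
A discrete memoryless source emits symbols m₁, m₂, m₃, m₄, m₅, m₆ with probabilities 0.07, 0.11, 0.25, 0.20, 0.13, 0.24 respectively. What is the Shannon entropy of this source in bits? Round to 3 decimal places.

H = −Σ pᵢ log₂ pᵢ.
−0.07·log₂(0.07) = 0.2686
−0.11·log₂(0.11) = 0.3503
−0.25·log₂(0.25) = 0.5000
−0.20·log₂(0.20) = 0.4644
−0.13·log₂(0.13) = 0.3826
−0.24·log₂(0.24) = 0.4941
Sum ≈ 2.4600 → 2.460 bits.

2.460 bits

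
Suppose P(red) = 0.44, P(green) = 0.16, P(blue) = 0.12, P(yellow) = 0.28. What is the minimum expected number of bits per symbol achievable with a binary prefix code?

1.84 bits/symbol

Repeatedly combine the two least-probable nodes; the expected code length is the sum of the merged weights.
merge 3/25 + 4/25 → 7/25
merge 7/25 + 7/25 → 14/25
merge 11/25 + 14/25 → 1
L = 7/25 + 14/25 + 1 = 46/25 = 1.84 bits/symbol.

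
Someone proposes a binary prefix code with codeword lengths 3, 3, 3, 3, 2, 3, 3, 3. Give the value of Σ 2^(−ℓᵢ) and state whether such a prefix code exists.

1.125; no

With common denominator 2^3 = 8: Σ 2^(−ℓᵢ) = 1/8 + 1/8 + 1/8 + 1/8 + 2/8 + 1/8 + 1/8 + 1/8 = 9/8 = 1.125.
Kraft's inequality requires Σ ≤ 1; here Σ = 1.125 > 1, so no such prefix code exists.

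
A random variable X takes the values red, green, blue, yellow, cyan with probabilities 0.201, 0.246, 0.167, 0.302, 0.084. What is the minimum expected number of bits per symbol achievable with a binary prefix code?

2.251 bits/symbol

Repeatedly combine the two least-probable nodes; the expected code length is the sum of the merged weights.
merge 21/250 + 167/1000 → 251/1000
merge 201/1000 + 123/500 → 447/1000
merge 251/1000 + 151/500 → 553/1000
merge 447/1000 + 553/1000 → 1
L = 251/1000 + 447/1000 + 553/1000 + 1 = 2251/1000 = 2.251 bits/symbol.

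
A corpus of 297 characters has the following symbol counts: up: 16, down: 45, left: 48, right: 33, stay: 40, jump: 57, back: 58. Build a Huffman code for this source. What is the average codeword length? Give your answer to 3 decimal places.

Probabilities are the counts divided by 297.
Repeatedly combine the two least-probable nodes; the expected code length is the sum of the merged weights.
merge 16/297 + 1/9 → 49/297
merge 40/297 + 5/33 → 85/297
merge 16/99 + 49/297 → 97/297
merge 19/99 + 58/297 → 115/297
merge 85/297 + 97/297 → 182/297
merge 115/297 + 182/297 → 1
L = 49/297 + 85/297 + 97/297 + 115/297 + 182/297 + 1 = 25/9 ≈ 2.778 bits/symbol.

2.778 bits/symbol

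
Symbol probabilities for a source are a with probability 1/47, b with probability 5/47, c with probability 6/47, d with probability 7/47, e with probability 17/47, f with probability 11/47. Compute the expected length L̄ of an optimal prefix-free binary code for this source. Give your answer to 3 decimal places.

2.383 bits/symbol

Repeatedly combine the two least-probable nodes; the expected code length is the sum of the merged weights.
merge 1/47 + 5/47 → 6/47
merge 6/47 + 6/47 → 12/47
merge 7/47 + 11/47 → 18/47
merge 12/47 + 17/47 → 29/47
merge 18/47 + 29/47 → 1
L = 6/47 + 12/47 + 18/47 + 29/47 + 1 = 112/47 ≈ 2.383 bits/symbol.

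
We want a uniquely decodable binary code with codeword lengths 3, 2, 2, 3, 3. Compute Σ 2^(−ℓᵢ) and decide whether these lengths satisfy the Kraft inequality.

0.875; yes

With common denominator 2^3 = 8: Σ 2^(−ℓᵢ) = 1/8 + 2/8 + 2/8 + 1/8 + 1/8 = 7/8 = 0.875.
Kraft's inequality requires Σ ≤ 1; here Σ = 0.875 ≤ 1, so such a prefix code exists.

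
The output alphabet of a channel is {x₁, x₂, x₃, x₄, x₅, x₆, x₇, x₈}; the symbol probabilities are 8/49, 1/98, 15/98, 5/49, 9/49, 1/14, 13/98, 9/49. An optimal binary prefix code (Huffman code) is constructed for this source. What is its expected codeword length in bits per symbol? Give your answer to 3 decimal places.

Repeatedly combine the two least-probable nodes; the expected code length is the sum of the merged weights.
merge 1/98 + 1/14 → 4/49
merge 4/49 + 5/49 → 9/49
merge 13/98 + 15/98 → 2/7
merge 8/49 + 9/49 → 17/49
merge 9/49 + 9/49 → 18/49
merge 2/7 + 17/49 → 31/49
merge 18/49 + 31/49 → 1
L = 4/49 + 9/49 + 2/7 + 17/49 + 18/49 + 31/49 + 1 = 142/49 ≈ 2.898 bits/symbol.

2.898 bits/symbol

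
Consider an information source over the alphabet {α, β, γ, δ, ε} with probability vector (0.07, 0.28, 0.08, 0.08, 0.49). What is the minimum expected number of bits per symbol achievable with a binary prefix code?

Repeatedly combine the two least-probable nodes; the expected code length is the sum of the merged weights.
merge 7/100 + 2/25 → 3/20
merge 2/25 + 3/20 → 23/100
merge 23/100 + 7/25 → 51/100
merge 49/100 + 51/100 → 1
L = 3/20 + 23/100 + 51/100 + 1 = 189/100 = 1.89 bits/symbol.

1.89 bits/symbol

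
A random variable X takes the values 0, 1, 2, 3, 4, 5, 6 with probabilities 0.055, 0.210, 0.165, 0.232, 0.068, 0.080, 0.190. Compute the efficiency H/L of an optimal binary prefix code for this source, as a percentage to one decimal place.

Entropy H = −Σ p log₂ p ≈ 2.6313 bits.
Huffman merges: 11/200+17/250→123/1000; 2/25+123/1000→203/1000; 33/200+19/100→71/200; 203/1000+21/100→413/1000; 29/125+71/200→587/1000; 413/1000+587/1000→1. L = 2681/1000 ≈ 2.6810.
Efficiency = H/L = 2.6313/2.6810 = 98.1%.

98.1%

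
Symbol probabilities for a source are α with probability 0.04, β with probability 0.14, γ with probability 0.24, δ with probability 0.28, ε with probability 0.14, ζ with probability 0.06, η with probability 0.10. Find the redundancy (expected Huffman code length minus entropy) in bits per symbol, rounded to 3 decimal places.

Entropy H = −Σ p log₂ p ≈ 2.5641 bits.
Huffman merges: 1/25+3/50→1/10; 1/10+1/10→1/5; 7/50+7/50→7/25; 1/5+6/25→11/25; 7/25+7/25→14/25; 11/25+14/25→1. L = 129/50 ≈ 2.5800.
L − H = 2.5800 − 2.5641 = 0.016 bits.

0.016 bits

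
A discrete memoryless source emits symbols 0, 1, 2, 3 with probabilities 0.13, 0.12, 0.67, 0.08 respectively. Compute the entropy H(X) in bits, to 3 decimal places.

H = −Σ pᵢ log₂ pᵢ.
−0.13·log₂(0.13) = 0.3826
−0.12·log₂(0.12) = 0.3671
−0.67·log₂(0.67) = 0.3871
−0.08·log₂(0.08) = 0.2915
Sum ≈ 1.4283 → 1.428 bits.

1.428 bits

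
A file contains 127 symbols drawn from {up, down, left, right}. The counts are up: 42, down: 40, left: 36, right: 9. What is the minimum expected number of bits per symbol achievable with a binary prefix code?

Probabilities are the counts divided by 127.
Repeatedly combine the two least-probable nodes; the expected code length is the sum of the merged weights.
merge 9/127 + 36/127 → 45/127
merge 40/127 + 42/127 → 82/127
merge 45/127 + 82/127 → 1
L = 45/127 + 82/127 + 1 = 2 bits/symbol.

2 bits/symbol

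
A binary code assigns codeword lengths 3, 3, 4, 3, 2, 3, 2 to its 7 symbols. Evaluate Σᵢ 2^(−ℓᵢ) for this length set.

With common denominator 2^4 = 16: Σ 2^(−ℓᵢ) = 2/16 + 2/16 + 1/16 + 2/16 + 4/16 + 2/16 + 4/16 = 17/16 = 1.0625.

1.0625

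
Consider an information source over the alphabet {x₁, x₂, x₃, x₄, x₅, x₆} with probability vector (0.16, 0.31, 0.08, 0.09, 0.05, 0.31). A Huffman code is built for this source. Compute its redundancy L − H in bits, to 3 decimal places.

Entropy H = −Σ p log₂ p ≈ 2.2909 bits.
Huffman merges: 1/20+2/25→13/100; 9/100+13/100→11/50; 4/25+11/50→19/50; 31/100+31/100→31/50; 19/50+31/50→1. L = 47/20 ≈ 2.3500.
L − H = 2.3500 − 2.2909 = 0.059 bits.

0.059 bits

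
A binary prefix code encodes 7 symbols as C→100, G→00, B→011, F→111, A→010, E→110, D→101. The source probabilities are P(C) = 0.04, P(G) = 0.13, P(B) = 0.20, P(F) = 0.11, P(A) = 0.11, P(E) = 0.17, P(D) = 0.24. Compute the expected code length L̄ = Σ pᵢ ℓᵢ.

2.87 bits/symbol

L̄ = Σ pᵢ·ℓᵢ = 0.04·3 + 0.13·2 + 0.20·3 + 0.11·3 + 0.11·3 + 0.17·3 + 0.24·3 = 2.87 bits/symbol.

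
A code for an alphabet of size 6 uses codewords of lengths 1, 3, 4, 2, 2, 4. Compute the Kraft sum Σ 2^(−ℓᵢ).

1.25

With common denominator 2^4 = 16: Σ 2^(−ℓᵢ) = 8/16 + 2/16 + 1/16 + 4/16 + 4/16 + 1/16 = 20/16 = 1.25.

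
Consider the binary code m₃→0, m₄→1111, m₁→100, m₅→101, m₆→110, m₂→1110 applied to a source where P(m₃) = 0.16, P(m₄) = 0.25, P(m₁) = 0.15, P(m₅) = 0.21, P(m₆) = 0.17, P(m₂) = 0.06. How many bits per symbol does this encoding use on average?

L̄ = Σ pᵢ·ℓᵢ = 0.16·1 + 0.25·4 + 0.15·3 + 0.21·3 + 0.17·3 + 0.06·4 = 2.99 bits/symbol.

2.99 bits/symbol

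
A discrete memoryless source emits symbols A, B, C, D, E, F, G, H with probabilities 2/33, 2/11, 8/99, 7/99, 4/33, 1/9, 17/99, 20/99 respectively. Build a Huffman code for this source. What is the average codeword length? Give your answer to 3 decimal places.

2.929 bits/symbol

Repeatedly combine the two least-probable nodes; the expected code length is the sum of the merged weights.
merge 2/33 + 7/99 → 13/99
merge 8/99 + 1/9 → 19/99
merge 4/33 + 13/99 → 25/99
merge 17/99 + 2/11 → 35/99
merge 19/99 + 20/99 → 13/33
merge 25/99 + 35/99 → 20/33
merge 13/33 + 20/33 → 1
L = 13/99 + 19/99 + 25/99 + 35/99 + 13/33 + 20/33 + 1 = 290/99 ≈ 2.929 bits/symbol.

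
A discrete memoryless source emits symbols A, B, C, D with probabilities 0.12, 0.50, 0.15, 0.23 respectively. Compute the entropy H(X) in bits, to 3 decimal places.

H = −Σ pᵢ log₂ pᵢ.
−0.12·log₂(0.12) = 0.3671
−0.50·log₂(0.50) = 0.5000
−0.15·log₂(0.15) = 0.4105
−0.23·log₂(0.23) = 0.4877
Sum ≈ 1.7653 → 1.765 bits.

1.765 bits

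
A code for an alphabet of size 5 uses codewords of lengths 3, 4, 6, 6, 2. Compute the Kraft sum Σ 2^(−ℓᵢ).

With common denominator 2^6 = 64: Σ 2^(−ℓᵢ) = 8/64 + 4/64 + 1/64 + 1/64 + 16/64 = 30/64 = 0.46875.

0.46875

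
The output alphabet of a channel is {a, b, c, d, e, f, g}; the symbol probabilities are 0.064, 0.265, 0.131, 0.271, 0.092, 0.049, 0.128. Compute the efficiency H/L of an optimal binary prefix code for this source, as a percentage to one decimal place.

99.6%

Entropy H = −Σ p log₂ p ≈ 2.5656 bits.
Huffman merges: 49/1000+8/125→113/1000; 23/250+113/1000→41/200; 16/125+131/1000→259/1000; 41/200+259/1000→58/125; 53/200+271/1000→67/125; 58/125+67/125→1. L = 2577/1000 ≈ 2.5770.
Efficiency = H/L = 2.5656/2.5770 = 99.6%.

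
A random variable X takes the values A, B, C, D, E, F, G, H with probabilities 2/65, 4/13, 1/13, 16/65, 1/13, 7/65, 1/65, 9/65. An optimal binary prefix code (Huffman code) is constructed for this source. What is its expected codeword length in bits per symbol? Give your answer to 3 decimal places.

Repeatedly combine the two least-probable nodes; the expected code length is the sum of the merged weights.
merge 1/65 + 2/65 → 3/65
merge 3/65 + 1/13 → 8/65
merge 1/13 + 7/65 → 12/65
merge 8/65 + 9/65 → 17/65
merge 12/65 + 16/65 → 28/65
merge 17/65 + 4/13 → 37/65
merge 28/65 + 37/65 → 1
L = 3/65 + 8/65 + 12/65 + 17/65 + 28/65 + 37/65 + 1 = 34/13 ≈ 2.615 bits/symbol.

2.615 bits/symbol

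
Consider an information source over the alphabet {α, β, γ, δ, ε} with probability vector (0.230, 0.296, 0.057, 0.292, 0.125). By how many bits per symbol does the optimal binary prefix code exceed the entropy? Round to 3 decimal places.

0.045 bits

Entropy H = −Σ p log₂ p ≈ 2.1367 bits.
Huffman merges: 57/1000+1/8→91/500; 91/500+23/100→103/250; 73/250+37/125→147/250; 103/250+147/250→1. L = 1091/500 ≈ 2.1820.
L − H = 2.1820 − 2.1367 = 0.045 bits.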